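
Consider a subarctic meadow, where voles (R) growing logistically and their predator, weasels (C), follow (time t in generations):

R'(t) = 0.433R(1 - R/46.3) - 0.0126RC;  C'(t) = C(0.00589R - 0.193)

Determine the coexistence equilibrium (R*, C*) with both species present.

R* ≈ 32.8, C* ≈ 10

From dC/dt = 0 with C > 0: 0.00589R* = 0.193, so R* = 32.8.
Substitute into dR/dt = 0: 0.433(1 - 32.8/46.3) = 0.0126C*.
The bracket is 0.292, giving C* = 0.127/0.0126 = 10.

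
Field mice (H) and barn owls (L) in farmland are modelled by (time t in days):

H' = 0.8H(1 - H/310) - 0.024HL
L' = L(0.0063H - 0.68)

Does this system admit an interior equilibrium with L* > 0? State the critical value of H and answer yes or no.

Threshold H = 108; K > 108, so yes, the predator persists.

The predator equation gives dL/dt > 0 only when H > 0.68/0.0063 = 108.
Without the predator, H → K = 310. Since 310 > 108, the predator can invade and persist.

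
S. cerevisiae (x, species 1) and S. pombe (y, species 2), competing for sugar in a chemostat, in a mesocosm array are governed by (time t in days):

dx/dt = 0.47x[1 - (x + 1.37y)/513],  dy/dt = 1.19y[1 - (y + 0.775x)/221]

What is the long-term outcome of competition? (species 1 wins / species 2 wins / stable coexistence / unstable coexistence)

species 1 excludes species 2

Compare the nullcline intercepts: K1/α12 = 513/1.37 = 374 > K2 = 221; K2/α21 = 221/0.775 = 285 < K1 = 513.
Since the inequalities point opposite ways, species 1 can invade but species 2 cannot.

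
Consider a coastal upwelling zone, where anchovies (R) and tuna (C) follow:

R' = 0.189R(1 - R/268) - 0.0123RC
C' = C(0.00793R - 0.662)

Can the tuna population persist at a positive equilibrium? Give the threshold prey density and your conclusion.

The predator equation gives dC/dt > 0 only when R > 0.662/0.00793 = 83.5.
Without the predator, R → K = 268. Since 268 > 83.5, the predator can invade and persist.

Threshold R = 83.5; K > 83.5, so yes, the predator persists.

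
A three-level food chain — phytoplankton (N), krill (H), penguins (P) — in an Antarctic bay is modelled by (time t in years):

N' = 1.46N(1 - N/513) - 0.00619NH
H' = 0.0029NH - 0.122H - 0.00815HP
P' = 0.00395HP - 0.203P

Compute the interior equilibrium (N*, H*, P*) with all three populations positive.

N* ≈ 401, H* ≈ 51.4, P* ≈ 128

From dP/dt = 0: 0.00395H* = 0.203, so H* = 51.4.
From dN/dt = 0: 1.46(1 - N*/513) = 0.00619·51.4, giving N* = 513·(1 - 0.218) = 401.
From dH/dt = 0: 0.0029·401 - 0.122 = 0.00815P*, so P* = 1.04/0.00815 = 128.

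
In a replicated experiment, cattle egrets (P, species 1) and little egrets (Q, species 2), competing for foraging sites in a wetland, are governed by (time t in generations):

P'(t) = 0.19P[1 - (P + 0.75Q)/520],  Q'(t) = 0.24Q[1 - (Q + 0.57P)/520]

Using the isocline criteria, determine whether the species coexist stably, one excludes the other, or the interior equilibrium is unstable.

stable coexistence

Compare the nullcline intercepts: K1/α12 = 520/0.75 = 693 > K2 = 520; K2/α21 = 520/0.57 = 912 > K1 = 520.
Since both inequalities hold, each species can invade when rare, so the interior equilibrium is stable.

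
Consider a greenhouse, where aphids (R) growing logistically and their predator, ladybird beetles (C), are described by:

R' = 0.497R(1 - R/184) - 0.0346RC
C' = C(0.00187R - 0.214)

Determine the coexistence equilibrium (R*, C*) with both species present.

R* ≈ 114, C* ≈ 5.43

From dC/dt = 0 with C > 0: 0.00187R* = 0.214, so R* = 114.
Substitute into dR/dt = 0: 0.497(1 - 114/184) = 0.0346C*.
The bracket is 0.378, giving C* = 0.188/0.0346 = 5.43.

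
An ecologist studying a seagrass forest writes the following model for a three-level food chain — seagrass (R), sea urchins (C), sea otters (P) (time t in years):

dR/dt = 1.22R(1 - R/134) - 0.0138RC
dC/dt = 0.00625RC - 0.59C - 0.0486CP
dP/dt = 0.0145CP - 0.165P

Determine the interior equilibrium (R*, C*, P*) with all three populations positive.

From dP/dt = 0: 0.0145C* = 0.165, so C* = 11.4.
From dR/dt = 0: 1.22(1 - R*/134) = 0.0138·11.4, giving R* = 134·(1 - 0.129) = 117.
From dC/dt = 0: 0.00625·117 - 0.59 = 0.0486P*, so P* = 0.14/0.0486 = 2.87.

R* ≈ 117, C* ≈ 11.4, P* ≈ 2.87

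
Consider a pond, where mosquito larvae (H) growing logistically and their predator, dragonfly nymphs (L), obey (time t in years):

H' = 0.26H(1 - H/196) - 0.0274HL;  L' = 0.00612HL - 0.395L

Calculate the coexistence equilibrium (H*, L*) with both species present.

H* ≈ 64.5, L* ≈ 6.36

From dL/dt = 0 with L > 0: 0.00612H* = 0.395, so H* = 64.5.
Substitute into dH/dt = 0: 0.26(1 - 64.5/196) = 0.0274L*.
The bracket is 0.671, giving L* = 0.174/0.0274 = 6.36.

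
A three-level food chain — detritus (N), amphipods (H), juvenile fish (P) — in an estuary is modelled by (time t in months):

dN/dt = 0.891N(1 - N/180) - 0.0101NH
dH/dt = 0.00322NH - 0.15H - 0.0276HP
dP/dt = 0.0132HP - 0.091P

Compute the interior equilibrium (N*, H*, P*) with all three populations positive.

From dP/dt = 0: 0.0132H* = 0.091, so H* = 6.89.
From dN/dt = 0: 0.891(1 - N*/180) = 0.0101·6.89, giving N* = 180·(1 - 0.0781) = 166.
From dH/dt = 0: 0.00322·166 - 0.15 = 0.0276P*, so P* = 0.384/0.0276 = 13.9.

N* ≈ 166, H* ≈ 6.89, P* ≈ 13.9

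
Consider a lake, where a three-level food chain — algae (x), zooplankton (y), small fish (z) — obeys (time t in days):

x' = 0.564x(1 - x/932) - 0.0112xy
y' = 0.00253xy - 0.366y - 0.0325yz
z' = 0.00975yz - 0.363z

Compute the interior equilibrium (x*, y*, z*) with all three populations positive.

From dz/dt = 0: 0.00975y* = 0.363, so y* = 37.2.
From dx/dt = 0: 0.564(1 - x*/932) = 0.0112·37.2, giving x* = 932·(1 - 0.739) = 243.
From dy/dt = 0: 0.00253·243 - 0.366 = 0.0325z*, so z* = 0.249/0.0325 = 7.65.

x* ≈ 243, y* ≈ 37.2, z* ≈ 7.65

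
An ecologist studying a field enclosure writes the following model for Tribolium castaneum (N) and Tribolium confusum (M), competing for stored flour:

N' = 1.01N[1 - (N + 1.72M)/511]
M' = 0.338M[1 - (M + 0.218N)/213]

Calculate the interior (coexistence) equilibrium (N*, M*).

N* ≈ 231, M* ≈ 163

Setting both brackets to zero gives the nullclines N + 1.72M = 511 and 0.218N + M = 213.
Substituting M = 213 - 0.218N into the first: N(1 - 1.72·0.218) = 511 - 1.72·213.
So N* = 145/0.625 = 231, and then M* = 213 - 0.218·231 = 163.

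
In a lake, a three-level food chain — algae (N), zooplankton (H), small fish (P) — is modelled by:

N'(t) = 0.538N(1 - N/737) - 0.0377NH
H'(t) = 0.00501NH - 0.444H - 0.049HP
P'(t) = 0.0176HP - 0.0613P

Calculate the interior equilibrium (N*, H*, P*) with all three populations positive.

N* ≈ 557, H* ≈ 3.48, P* ≈ 47.9

From dP/dt = 0: 0.0176H* = 0.0613, so H* = 3.48.
From dN/dt = 0: 0.538(1 - N*/737) = 0.0377·3.48, giving N* = 737·(1 - 0.244) = 557.
From dH/dt = 0: 0.00501·557 - 0.444 = 0.049P*, so P* = 2.35/0.049 = 47.9.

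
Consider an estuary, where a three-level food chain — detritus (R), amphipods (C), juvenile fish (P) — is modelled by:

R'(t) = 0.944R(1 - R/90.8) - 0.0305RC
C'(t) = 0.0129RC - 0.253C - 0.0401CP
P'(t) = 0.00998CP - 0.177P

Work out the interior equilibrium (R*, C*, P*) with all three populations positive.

R* ≈ 38.8, C* ≈ 17.7, P* ≈ 6.16

From dP/dt = 0: 0.00998C* = 0.177, so C* = 17.7.
From dR/dt = 0: 0.944(1 - R*/90.8) = 0.0305·17.7, giving R* = 90.8·(1 - 0.573) = 38.8.
From dC/dt = 0: 0.0129·38.8 - 0.253 = 0.0401P*, so P* = 0.247/0.0401 = 6.16.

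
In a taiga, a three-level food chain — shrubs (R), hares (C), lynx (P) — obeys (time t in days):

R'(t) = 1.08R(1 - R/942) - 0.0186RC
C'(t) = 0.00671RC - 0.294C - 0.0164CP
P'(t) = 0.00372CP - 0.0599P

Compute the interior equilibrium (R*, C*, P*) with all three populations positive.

From dP/dt = 0: 0.00372C* = 0.0599, so C* = 16.1.
From dR/dt = 0: 1.08(1 - R*/942) = 0.0186·16.1, giving R* = 942·(1 - 0.277) = 681.
From dC/dt = 0: 0.00671·681 - 0.294 = 0.0164P*, so P* = 4.27/0.0164 = 261.

R* ≈ 681, C* ≈ 16.1, P* ≈ 261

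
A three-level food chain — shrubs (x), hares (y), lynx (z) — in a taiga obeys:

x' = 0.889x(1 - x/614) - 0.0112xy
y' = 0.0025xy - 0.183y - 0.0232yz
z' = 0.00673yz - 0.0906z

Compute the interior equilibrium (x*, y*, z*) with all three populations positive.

From dz/dt = 0: 0.00673y* = 0.0906, so y* = 13.5.
From dx/dt = 0: 0.889(1 - x*/614) = 0.0112·13.5, giving x* = 614·(1 - 0.17) = 510.
From dy/dt = 0: 0.0025·510 - 0.183 = 0.0232z*, so z* = 1.09/0.0232 = 47.1.

x* ≈ 510, y* ≈ 13.5, z* ≈ 47.1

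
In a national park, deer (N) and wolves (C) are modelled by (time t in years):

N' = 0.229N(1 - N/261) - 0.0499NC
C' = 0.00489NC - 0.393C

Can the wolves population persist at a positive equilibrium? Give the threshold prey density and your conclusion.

The predator equation gives dC/dt > 0 only when N > 0.393/0.00489 = 80.4.
Without the predator, N → K = 261. Since 261 > 80.4, the predator can invade and persist.

Threshold N = 80.4; K > 80.4, so yes, the predator persists.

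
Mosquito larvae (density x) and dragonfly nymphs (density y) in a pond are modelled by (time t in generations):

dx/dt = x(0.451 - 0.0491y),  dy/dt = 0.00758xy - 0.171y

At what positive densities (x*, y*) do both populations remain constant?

Set dy/dt = 0 with y > 0: 0.00758x - 0.171 = 0, so x* = 0.171/0.00758 = 22.6.
Set dx/dt = 0 with x > 0: 0.451 - 0.0491y = 0, so y* = 0.451/0.0491 = 9.19.

x* ≈ 22.6, y* ≈ 9.19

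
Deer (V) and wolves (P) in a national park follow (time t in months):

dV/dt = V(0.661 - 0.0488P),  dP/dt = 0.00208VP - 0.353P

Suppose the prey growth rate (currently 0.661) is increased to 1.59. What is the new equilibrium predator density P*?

At the interior fixed point, setting dV/dt = 0 with V > 0 fixes P* = (prey growth rate)/(VP coefficient) — independent of the other coefficients.
With the change, P* = 1.59/0.0488 = 32.6; it rises from 13.5.

P* ≈ 32.6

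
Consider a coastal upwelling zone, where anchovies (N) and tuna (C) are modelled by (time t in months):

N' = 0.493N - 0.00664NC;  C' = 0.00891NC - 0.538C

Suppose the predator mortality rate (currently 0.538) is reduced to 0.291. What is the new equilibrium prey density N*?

At the interior fixed point, setting dC/dt = 0 with C > 0 fixes N* = (predator death rate)/(NC coefficient) — independent of the other coefficients.
With the change, N* = 0.291/0.00891 = 32.7; it falls from 60.4.

N* ≈ 32.7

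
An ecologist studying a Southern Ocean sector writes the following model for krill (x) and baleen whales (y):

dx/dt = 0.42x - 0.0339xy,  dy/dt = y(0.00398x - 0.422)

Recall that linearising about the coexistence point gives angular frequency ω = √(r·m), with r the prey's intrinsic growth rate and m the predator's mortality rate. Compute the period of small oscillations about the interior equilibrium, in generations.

T ≈ 14.9 generations

Here r = 0.42 and m = 0.422, so r·m = 0.177.
ω = √0.177 = 0.421 per generation, hence T = 2π/ω ≈ 14.9 generations.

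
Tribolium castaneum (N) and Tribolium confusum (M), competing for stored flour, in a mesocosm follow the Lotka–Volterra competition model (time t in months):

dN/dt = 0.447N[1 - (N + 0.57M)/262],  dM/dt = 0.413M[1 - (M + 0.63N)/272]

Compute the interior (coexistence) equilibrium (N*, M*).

N* ≈ 167, M* ≈ 167

Setting both brackets to zero gives the nullclines N + 0.57M = 262 and 0.63N + M = 272.
Substituting M = 272 - 0.63N into the first: N(1 - 0.57·0.63) = 262 - 0.57·272.
So N* = 107/0.641 = 167, and then M* = 272 - 0.63·167 = 167.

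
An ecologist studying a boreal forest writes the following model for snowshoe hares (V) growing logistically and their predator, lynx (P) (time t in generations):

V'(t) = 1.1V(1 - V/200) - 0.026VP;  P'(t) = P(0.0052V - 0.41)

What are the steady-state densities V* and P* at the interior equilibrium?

From dP/dt = 0 with P > 0: 0.0052V* = 0.41, so V* = 78.8.
Substitute into dV/dt = 0: 1.1(1 - 78.8/200) = 0.026P*.
The bracket is 0.606, giving P* = 0.666/0.026 = 25.6.

V* ≈ 78.8, P* ≈ 25.6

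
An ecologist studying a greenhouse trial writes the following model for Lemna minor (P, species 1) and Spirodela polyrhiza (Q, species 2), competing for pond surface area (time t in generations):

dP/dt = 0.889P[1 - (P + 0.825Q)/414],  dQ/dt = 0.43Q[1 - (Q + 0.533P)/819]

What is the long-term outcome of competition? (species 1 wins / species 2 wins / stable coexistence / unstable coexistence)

species 2 excludes species 1

Compare the nullcline intercepts: K1/α12 = 414/0.825 = 502 < K2 = 819; K2/α21 = 819/0.533 = 1540 > K1 = 414.
Since the inequalities point opposite ways, species 2 can invade but species 1 cannot.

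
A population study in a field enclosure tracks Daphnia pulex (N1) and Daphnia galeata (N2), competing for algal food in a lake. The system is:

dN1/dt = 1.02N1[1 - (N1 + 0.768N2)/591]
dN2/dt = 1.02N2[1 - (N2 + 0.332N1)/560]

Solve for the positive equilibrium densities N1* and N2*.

Setting both brackets to zero gives the nullclines N1 + 0.768N2 = 591 and 0.332N1 + N2 = 560.
Substituting N2 = 560 - 0.332N1 into the first: N1(1 - 0.768·0.332) = 591 - 0.768·560.
So N1* = 161/0.745 = 216, and then N2* = 560 - 0.332·216 = 488.

N1* ≈ 216, N2* ≈ 488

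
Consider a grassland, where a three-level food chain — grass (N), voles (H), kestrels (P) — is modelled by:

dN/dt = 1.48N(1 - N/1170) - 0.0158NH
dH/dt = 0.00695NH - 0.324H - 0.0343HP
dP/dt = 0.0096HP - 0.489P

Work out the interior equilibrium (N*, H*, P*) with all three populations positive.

N* ≈ 534, H* ≈ 50.9, P* ≈ 98.7

From dP/dt = 0: 0.0096H* = 0.489, so H* = 50.9.
From dN/dt = 0: 1.48(1 - N*/1170) = 0.0158·50.9, giving N* = 1170·(1 - 0.544) = 534.
From dH/dt = 0: 0.00695·534 - 0.324 = 0.0343P*, so P* = 3.39/0.0343 = 98.7.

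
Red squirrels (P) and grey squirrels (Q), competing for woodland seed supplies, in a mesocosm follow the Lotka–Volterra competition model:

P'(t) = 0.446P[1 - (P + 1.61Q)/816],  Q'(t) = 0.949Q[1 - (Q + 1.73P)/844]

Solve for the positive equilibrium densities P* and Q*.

P* ≈ 304, Q* ≈ 318

Setting both brackets to zero gives the nullclines P + 1.61Q = 816 and 1.73P + Q = 844.
Substituting Q = 844 - 1.73P into the first: P(1 - 1.61·1.73) = 816 - 1.61·844.
So P* = -543/-1.79 = 304, and then Q* = 844 - 1.73·304 = 318.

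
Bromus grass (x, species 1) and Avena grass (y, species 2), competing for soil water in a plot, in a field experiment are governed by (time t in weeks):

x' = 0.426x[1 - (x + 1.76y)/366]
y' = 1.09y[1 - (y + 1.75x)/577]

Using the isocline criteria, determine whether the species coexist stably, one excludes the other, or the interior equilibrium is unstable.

unstable coexistence (outcome depends on initial conditions)

Compare the nullcline intercepts: K1/α12 = 366/1.76 = 208 < K2 = 577; K2/α21 = 577/1.75 = 330 < K1 = 366.
Since both are reversed, neither can invade when rare; the interior point is a saddle.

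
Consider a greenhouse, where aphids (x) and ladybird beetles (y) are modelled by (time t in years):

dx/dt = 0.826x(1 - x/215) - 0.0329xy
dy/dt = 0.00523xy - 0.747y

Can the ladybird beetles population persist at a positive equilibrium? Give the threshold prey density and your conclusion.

The predator equation gives dy/dt > 0 only when x > 0.747/0.00523 = 143.
Without the predator, x → K = 215. Since 215 > 143, the predator can invade and persist.

Threshold x = 143; K > 143, so yes, the predator persists.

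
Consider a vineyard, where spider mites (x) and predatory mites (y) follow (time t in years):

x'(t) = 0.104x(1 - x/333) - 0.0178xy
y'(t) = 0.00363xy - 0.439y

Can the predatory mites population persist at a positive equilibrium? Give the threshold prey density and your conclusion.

The predator equation gives dy/dt > 0 only when x > 0.439/0.00363 = 121.
Without the predator, x → K = 333. Since 333 > 121, the predator can invade and persist.

Threshold x = 121; K > 121, so yes, the predator persists.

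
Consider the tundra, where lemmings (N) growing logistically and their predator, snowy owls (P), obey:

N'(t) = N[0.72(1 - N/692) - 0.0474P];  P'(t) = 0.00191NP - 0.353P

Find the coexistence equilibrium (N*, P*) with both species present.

N* ≈ 185, P* ≈ 11.1

From dP/dt = 0 with P > 0: 0.00191N* = 0.353, so N* = 185.
Substitute into dN/dt = 0: 0.72(1 - 185/692) = 0.0474P*.
The bracket is 0.733, giving P* = 0.528/0.0474 = 11.1.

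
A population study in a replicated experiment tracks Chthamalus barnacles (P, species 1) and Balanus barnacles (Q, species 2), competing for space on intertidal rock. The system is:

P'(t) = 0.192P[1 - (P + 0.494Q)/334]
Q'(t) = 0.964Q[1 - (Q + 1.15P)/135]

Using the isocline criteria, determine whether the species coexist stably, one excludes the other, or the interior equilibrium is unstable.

Compare the nullcline intercepts: K1/α12 = 334/0.494 = 676 > K2 = 135; K2/α21 = 135/1.15 = 117 < K1 = 334.
Since the inequalities point opposite ways, species 1 can invade but species 2 cannot.

species 1 excludes species 2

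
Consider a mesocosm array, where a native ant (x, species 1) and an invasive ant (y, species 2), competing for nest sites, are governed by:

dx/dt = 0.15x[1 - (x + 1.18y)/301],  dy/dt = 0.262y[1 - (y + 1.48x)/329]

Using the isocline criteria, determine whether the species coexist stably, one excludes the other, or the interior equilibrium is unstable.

unstable coexistence (outcome depends on initial conditions)

Compare the nullcline intercepts: K1/α12 = 301/1.18 = 255 < K2 = 329; K2/α21 = 329/1.48 = 222 < K1 = 301.
Since both are reversed, neither can invade when rare; the interior point is a saddle.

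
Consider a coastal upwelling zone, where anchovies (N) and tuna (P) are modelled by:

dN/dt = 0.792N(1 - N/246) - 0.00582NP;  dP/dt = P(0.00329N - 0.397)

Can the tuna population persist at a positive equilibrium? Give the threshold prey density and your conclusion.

Threshold N = 121; K > 121, so yes, the predator persists.

The predator equation gives dP/dt > 0 only when N > 0.397/0.00329 = 121.
Without the predator, N → K = 246. Since 246 > 121, the predator can invade and persist.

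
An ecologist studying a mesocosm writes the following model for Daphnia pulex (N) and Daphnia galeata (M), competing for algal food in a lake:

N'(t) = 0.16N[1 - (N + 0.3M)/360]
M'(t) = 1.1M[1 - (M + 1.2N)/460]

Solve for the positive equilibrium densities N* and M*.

N* ≈ 347, M* ≈ 43.8

Setting both brackets to zero gives the nullclines N + 0.3M = 360 and 1.2N + M = 460.
Substituting M = 460 - 1.2N into the first: N(1 - 0.3·1.2) = 360 - 0.3·460.
So N* = 222/0.64 = 347, and then M* = 460 - 1.2·347 = 43.8.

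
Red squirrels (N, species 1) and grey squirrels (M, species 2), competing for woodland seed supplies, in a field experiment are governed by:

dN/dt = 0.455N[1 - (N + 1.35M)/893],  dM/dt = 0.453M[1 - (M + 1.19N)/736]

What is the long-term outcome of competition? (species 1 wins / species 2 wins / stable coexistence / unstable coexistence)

Compare the nullcline intercepts: K1/α12 = 893/1.35 = 661 < K2 = 736; K2/α21 = 736/1.19 = 618 < K1 = 893.
Since both are reversed, neither can invade when rare; the interior point is a saddle.

unstable coexistence (outcome depends on initial conditions)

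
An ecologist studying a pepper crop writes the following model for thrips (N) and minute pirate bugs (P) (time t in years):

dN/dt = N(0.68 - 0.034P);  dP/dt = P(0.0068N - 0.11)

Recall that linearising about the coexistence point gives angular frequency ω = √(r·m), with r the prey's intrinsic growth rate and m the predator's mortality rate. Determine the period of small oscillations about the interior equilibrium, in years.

Here r = 0.68 and m = 0.11, so r·m = 0.0748.
ω = √0.0748 = 0.273 per year, hence T = 2π/ω ≈ 23 years.

T ≈ 23 years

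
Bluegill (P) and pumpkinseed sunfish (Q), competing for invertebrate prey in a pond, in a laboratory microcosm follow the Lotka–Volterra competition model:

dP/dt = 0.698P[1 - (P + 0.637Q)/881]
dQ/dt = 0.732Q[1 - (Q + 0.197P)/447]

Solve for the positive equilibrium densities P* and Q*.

P* ≈ 682, Q* ≈ 313

Setting both brackets to zero gives the nullclines P + 0.637Q = 881 and 0.197P + Q = 447.
Substituting Q = 447 - 0.197P into the first: P(1 - 0.637·0.197) = 881 - 0.637·447.
So P* = 596/0.875 = 682, and then Q* = 447 - 0.197·682 = 313.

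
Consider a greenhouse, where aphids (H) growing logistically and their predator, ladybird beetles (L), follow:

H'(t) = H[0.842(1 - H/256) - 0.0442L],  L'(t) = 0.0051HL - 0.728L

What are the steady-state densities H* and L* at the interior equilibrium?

H* ≈ 143, L* ≈ 8.43

From dL/dt = 0 with L > 0: 0.0051H* = 0.728, so H* = 143.
Substitute into dH/dt = 0: 0.842(1 - 143/256) = 0.0442L*.
The bracket is 0.442, giving L* = 0.373/0.0442 = 8.43.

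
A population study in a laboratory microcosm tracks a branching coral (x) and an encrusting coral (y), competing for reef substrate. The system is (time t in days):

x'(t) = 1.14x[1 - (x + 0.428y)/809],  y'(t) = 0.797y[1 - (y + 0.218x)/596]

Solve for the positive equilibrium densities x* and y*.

Setting both brackets to zero gives the nullclines x + 0.428y = 809 and 0.218x + y = 596.
Substituting y = 596 - 0.218x into the first: x(1 - 0.428·0.218) = 809 - 0.428·596.
So x* = 554/0.907 = 611, and then y* = 596 - 0.218·611 = 463.

x* ≈ 611, y* ≈ 463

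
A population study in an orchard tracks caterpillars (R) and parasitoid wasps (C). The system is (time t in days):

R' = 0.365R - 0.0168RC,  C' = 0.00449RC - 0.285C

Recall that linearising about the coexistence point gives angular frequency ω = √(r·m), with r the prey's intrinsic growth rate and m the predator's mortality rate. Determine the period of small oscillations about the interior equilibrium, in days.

T ≈ 19.5 days

Here r = 0.365 and m = 0.285, so r·m = 0.104.
ω = √0.104 = 0.323 per day, hence T = 2π/ω ≈ 19.5 days.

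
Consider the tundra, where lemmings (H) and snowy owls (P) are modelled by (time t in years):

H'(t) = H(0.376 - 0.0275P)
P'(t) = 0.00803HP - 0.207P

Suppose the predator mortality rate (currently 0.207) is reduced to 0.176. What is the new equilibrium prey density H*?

At the interior fixed point, setting dP/dt = 0 with P > 0 fixes H* = (predator death rate)/(HP coefficient) — independent of the other coefficients.
With the change, H* = 0.176/0.00803 = 21.9; it falls from 25.8.

H* ≈ 21.9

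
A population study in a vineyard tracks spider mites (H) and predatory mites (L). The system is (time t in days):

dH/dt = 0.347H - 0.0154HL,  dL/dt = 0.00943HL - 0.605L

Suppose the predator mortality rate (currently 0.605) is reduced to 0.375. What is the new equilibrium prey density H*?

H* ≈ 39.8

At the interior fixed point, setting dL/dt = 0 with L > 0 fixes H* = (predator death rate)/(HL coefficient) — independent of the other coefficients.
With the change, H* = 0.375/0.00943 = 39.8; it falls from 64.2.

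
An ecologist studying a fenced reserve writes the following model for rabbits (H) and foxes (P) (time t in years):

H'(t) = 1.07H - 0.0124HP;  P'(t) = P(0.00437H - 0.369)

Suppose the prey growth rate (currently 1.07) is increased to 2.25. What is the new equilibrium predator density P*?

P* ≈ 181

At the interior fixed point, setting dH/dt = 0 with H > 0 fixes P* = (prey growth rate)/(HP coefficient) — independent of the other coefficients.
With the change, P* = 2.25/0.0124 = 181; it rises from 86.3.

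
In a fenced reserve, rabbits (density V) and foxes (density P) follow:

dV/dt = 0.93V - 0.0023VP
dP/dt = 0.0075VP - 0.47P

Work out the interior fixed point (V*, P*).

V* ≈ 62.7, P* ≈ 404

Set dP/dt = 0 with P > 0: 0.0075V - 0.47 = 0, so V* = 0.47/0.0075 = 62.7.
Set dV/dt = 0 with V > 0: 0.93 - 0.0023P = 0, so P* = 0.93/0.0023 = 404.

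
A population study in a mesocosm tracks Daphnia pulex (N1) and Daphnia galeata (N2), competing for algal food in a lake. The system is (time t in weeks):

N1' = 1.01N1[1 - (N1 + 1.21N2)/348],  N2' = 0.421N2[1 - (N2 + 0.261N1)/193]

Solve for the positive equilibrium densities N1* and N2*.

N1* ≈ 167, N2* ≈ 149

Setting both brackets to zero gives the nullclines N1 + 1.21N2 = 348 and 0.261N1 + N2 = 193.
Substituting N2 = 193 - 0.261N1 into the first: N1(1 - 1.21·0.261) = 348 - 1.21·193.
So N1* = 114/0.684 = 167, and then N2* = 193 - 0.261·167 = 149.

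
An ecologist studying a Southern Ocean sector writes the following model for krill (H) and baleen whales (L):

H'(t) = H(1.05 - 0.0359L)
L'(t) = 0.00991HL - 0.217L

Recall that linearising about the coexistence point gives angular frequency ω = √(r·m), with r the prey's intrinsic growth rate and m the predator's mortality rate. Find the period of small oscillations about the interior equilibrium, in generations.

Here r = 1.05 and m = 0.217, so r·m = 0.228.
ω = √0.228 = 0.477 per generation, hence T = 2π/ω ≈ 13.2 generations.

T ≈ 13.2 generations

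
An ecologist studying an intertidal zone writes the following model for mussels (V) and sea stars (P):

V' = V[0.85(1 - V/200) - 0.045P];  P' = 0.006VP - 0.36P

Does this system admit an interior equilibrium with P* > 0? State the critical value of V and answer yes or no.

Threshold V = 60; K > 60, so yes, the predator persists.

The predator equation gives dP/dt > 0 only when V > 0.36/0.006 = 60.
Without the predator, V → K = 200. Since 200 > 60, the predator can invade and persist.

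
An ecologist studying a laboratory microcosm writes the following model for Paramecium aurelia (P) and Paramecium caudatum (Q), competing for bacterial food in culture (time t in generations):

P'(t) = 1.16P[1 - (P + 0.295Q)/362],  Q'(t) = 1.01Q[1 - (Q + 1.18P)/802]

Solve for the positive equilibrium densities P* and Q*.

P* ≈ 192, Q* ≈ 575

Setting both brackets to zero gives the nullclines P + 0.295Q = 362 and 1.18P + Q = 802.
Substituting Q = 802 - 1.18P into the first: P(1 - 0.295·1.18) = 362 - 0.295·802.
So P* = 125/0.652 = 192, and then Q* = 802 - 1.18·192 = 575.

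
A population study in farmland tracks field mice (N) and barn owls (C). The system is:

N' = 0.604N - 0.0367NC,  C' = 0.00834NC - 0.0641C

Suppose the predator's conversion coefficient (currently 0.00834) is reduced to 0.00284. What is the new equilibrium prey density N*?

At the interior fixed point, setting dC/dt = 0 with C > 0 fixes N* = (predator death rate)/(NC coefficient) — independent of the other coefficients.
With the change, N* = 0.0641/0.00284 = 22.6; it rises from 7.69.

N* ≈ 22.6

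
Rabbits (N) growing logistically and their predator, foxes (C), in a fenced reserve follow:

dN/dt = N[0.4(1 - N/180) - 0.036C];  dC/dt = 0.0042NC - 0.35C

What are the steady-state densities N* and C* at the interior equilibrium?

From dC/dt = 0 with C > 0: 0.0042N* = 0.35, so N* = 83.3.
Substitute into dN/dt = 0: 0.4(1 - 83.3/180) = 0.036C*.
The bracket is 0.537, giving C* = 0.215/0.036 = 5.97.

N* ≈ 83.3, C* ≈ 5.97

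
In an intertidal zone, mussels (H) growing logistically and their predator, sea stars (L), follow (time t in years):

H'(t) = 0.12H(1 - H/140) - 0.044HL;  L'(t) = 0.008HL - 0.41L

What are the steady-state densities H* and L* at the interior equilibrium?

H* ≈ 51.2, L* ≈ 1.73

From dL/dt = 0 with L > 0: 0.008H* = 0.41, so H* = 51.2.
Substitute into dH/dt = 0: 0.12(1 - 51.2/140) = 0.044L*.
The bracket is 0.634, giving L* = 0.0761/0.044 = 1.73.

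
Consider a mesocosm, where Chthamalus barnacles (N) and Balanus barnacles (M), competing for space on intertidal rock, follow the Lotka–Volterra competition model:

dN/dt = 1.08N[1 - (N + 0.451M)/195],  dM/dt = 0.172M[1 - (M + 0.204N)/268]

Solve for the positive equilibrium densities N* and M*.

N* ≈ 81.6, M* ≈ 251

Setting both brackets to zero gives the nullclines N + 0.451M = 195 and 0.204N + M = 268.
Substituting M = 268 - 0.204N into the first: N(1 - 0.451·0.204) = 195 - 0.451·268.
So N* = 74.1/0.908 = 81.6, and then M* = 268 - 0.204·81.6 = 251.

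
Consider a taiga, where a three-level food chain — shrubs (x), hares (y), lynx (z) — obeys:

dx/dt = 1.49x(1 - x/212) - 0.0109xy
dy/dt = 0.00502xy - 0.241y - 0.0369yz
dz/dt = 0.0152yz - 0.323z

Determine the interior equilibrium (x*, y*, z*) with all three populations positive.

x* ≈ 179, y* ≈ 21.2, z* ≈ 17.8

From dz/dt = 0: 0.0152y* = 0.323, so y* = 21.2.
From dx/dt = 0: 1.49(1 - x*/212) = 0.0109·21.2, giving x* = 212·(1 - 0.155) = 179.
From dy/dt = 0: 0.00502·179 - 0.241 = 0.0369z*, so z* = 0.658/0.0369 = 17.8.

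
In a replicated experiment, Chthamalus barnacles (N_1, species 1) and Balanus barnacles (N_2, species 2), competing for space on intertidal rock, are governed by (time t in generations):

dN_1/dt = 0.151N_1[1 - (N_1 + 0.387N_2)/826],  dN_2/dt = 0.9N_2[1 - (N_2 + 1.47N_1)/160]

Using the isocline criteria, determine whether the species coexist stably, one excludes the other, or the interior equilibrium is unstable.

Compare the nullcline intercepts: K1/α12 = 826/0.387 = 2130 > K2 = 160; K2/α21 = 160/1.47 = 109 < K1 = 826.
Since the inequalities point opposite ways, species 1 can invade but species 2 cannot.

species 1 excludes species 2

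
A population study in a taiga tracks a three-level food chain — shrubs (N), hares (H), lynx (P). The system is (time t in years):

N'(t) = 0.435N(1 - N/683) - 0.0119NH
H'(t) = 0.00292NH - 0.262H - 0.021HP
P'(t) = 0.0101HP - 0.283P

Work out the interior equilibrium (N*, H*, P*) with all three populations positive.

From dP/dt = 0: 0.0101H* = 0.283, so H* = 28.
From dN/dt = 0: 0.435(1 - N*/683) = 0.0119·28, giving N* = 683·(1 - 0.767) = 159.
From dH/dt = 0: 0.00292·159 - 0.262 = 0.021P*, so P* = 0.204/0.021 = 9.7.

N* ≈ 159, H* ≈ 28, P* ≈ 9.7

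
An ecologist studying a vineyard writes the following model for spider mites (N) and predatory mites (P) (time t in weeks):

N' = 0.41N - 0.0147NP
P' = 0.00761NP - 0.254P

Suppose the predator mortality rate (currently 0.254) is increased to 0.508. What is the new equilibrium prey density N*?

N* ≈ 66.8

At the interior fixed point, setting dP/dt = 0 with P > 0 fixes N* = (predator death rate)/(NP coefficient) — independent of the other coefficients.
With the change, N* = 0.508/0.00761 = 66.8; it rises from 33.4.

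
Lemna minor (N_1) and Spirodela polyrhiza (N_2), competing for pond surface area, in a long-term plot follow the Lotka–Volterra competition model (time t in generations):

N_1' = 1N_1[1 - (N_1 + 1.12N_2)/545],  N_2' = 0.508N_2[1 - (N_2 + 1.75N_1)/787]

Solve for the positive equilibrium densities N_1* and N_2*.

Setting both brackets to zero gives the nullclines N_1 + 1.12N_2 = 545 and 1.75N_1 + N_2 = 787.
Substituting N_2 = 787 - 1.75N_1 into the first: N_1(1 - 1.12·1.75) = 545 - 1.12·787.
So N_1* = -336/-0.96 = 350, and then N_2* = 787 - 1.75·350 = 174.

N_1* ≈ 350, N_2* ≈ 174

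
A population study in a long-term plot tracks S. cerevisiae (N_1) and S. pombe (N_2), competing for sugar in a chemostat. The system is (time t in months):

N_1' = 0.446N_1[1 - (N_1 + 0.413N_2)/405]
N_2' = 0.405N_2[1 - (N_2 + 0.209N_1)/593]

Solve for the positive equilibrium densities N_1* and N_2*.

N_1* ≈ 175, N_2* ≈ 556

Setting both brackets to zero gives the nullclines N_1 + 0.413N_2 = 405 and 0.209N_1 + N_2 = 593.
Substituting N_2 = 593 - 0.209N_1 into the first: N_1(1 - 0.413·0.209) = 405 - 0.413·593.
So N_1* = 160/0.914 = 175, and then N_2* = 593 - 0.209·175 = 556.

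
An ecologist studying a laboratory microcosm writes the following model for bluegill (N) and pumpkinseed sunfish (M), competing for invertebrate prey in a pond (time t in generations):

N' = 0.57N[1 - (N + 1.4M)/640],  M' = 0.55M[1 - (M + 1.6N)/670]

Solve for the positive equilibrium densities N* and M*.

N* ≈ 240, M* ≈ 285

Setting both brackets to zero gives the nullclines N + 1.4M = 640 and 1.6N + M = 670.
Substituting M = 670 - 1.6N into the first: N(1 - 1.4·1.6) = 640 - 1.4·670.
So N* = -298/-1.24 = 240, and then M* = 670 - 1.6·240 = 285.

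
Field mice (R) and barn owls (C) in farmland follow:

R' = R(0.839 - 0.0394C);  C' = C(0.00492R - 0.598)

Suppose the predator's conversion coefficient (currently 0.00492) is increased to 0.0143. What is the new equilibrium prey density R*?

At the interior fixed point, setting dC/dt = 0 with C > 0 fixes R* = (predator death rate)/(RC coefficient) — independent of the other coefficients.
With the change, R* = 0.598/0.0143 = 41.8; it falls from 122.

R* ≈ 41.8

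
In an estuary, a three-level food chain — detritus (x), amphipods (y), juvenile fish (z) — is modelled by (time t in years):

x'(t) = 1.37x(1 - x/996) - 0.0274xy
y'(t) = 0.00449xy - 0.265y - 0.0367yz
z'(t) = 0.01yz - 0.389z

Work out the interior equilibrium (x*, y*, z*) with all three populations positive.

x* ≈ 221, y* ≈ 38.9, z* ≈ 19.8

From dz/dt = 0: 0.01y* = 0.389, so y* = 38.9.
From dx/dt = 0: 1.37(1 - x*/996) = 0.0274·38.9, giving x* = 996·(1 - 0.778) = 221.
From dy/dt = 0: 0.00449·221 - 0.265 = 0.0367z*, so z* = 0.728/0.0367 = 19.8.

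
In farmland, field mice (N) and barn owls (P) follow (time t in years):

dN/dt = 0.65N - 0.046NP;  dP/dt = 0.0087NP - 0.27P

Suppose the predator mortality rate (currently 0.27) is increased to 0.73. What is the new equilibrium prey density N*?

At the interior fixed point, setting dP/dt = 0 with P > 0 fixes N* = (predator death rate)/(NP coefficient) — independent of the other coefficients.
With the change, N* = 0.73/0.0087 = 83.9; it rises from 31.

N* ≈ 83.9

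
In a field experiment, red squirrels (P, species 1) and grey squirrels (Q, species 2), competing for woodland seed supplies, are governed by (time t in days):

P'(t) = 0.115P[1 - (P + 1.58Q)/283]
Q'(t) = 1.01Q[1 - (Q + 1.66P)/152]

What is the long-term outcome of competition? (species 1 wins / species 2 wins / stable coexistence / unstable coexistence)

species 1 excludes species 2

Compare the nullcline intercepts: K1/α12 = 283/1.58 = 179 > K2 = 152; K2/α21 = 152/1.66 = 91.6 < K1 = 283.
Since the inequalities point opposite ways, species 1 can invade but species 2 cannot.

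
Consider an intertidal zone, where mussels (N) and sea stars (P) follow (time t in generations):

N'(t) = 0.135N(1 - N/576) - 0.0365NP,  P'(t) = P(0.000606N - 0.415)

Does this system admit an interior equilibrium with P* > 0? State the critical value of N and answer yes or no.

Threshold N = 685; K < 685, so no, the predator goes extinct.

The predator equation gives dP/dt > 0 only when N > 0.415/0.000606 = 685.
Without the predator, N → K = 576. Since 576 < 685, the predator cannot invade.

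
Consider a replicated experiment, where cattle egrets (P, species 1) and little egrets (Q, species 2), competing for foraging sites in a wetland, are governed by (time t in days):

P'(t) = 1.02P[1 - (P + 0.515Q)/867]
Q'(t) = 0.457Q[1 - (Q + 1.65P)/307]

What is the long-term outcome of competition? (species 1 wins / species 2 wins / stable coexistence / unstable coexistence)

species 1 excludes species 2

Compare the nullcline intercepts: K1/α12 = 867/0.515 = 1680 > K2 = 307; K2/α21 = 307/1.65 = 186 < K1 = 867.
Since the inequalities point opposite ways, species 1 can invade but species 2 cannot.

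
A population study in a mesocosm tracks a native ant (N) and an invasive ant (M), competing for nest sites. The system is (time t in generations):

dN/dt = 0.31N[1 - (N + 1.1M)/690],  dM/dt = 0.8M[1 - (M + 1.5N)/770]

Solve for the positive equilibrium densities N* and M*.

N* ≈ 242, M* ≈ 408

Setting both brackets to zero gives the nullclines N + 1.1M = 690 and 1.5N + M = 770.
Substituting M = 770 - 1.5N into the first: N(1 - 1.1·1.5) = 690 - 1.1·770.
So N* = -157/-0.65 = 242, and then M* = 770 - 1.5·242 = 408.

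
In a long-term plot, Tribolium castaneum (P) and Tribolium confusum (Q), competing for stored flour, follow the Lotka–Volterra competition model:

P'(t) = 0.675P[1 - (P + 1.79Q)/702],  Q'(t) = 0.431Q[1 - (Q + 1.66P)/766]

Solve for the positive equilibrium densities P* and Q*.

Setting both brackets to zero gives the nullclines P + 1.79Q = 702 and 1.66P + Q = 766.
Substituting Q = 766 - 1.66P into the first: P(1 - 1.79·1.66) = 702 - 1.79·766.
So P* = -669/-1.97 = 339, and then Q* = 766 - 1.66·339 = 203.

P* ≈ 339, Q* ≈ 203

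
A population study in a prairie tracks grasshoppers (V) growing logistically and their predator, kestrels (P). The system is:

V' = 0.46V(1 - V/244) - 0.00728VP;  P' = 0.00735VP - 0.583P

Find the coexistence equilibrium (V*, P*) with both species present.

From dP/dt = 0 with P > 0: 0.00735V* = 0.583, so V* = 79.3.
Substitute into dV/dt = 0: 0.46(1 - 79.3/244) = 0.00728P*.
The bracket is 0.675, giving P* = 0.31/0.00728 = 42.6.

V* ≈ 79.3, P* ≈ 42.6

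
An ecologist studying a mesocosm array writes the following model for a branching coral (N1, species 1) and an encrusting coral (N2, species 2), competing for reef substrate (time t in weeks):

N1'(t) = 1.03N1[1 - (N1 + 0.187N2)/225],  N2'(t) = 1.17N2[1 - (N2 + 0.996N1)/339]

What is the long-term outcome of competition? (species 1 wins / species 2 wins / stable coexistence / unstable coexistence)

stable coexistence

Compare the nullcline intercepts: K1/α12 = 225/0.187 = 1200 > K2 = 339; K2/α21 = 339/0.996 = 340 > K1 = 225.
Since both inequalities hold, each species can invade when rare, so the interior equilibrium is stable.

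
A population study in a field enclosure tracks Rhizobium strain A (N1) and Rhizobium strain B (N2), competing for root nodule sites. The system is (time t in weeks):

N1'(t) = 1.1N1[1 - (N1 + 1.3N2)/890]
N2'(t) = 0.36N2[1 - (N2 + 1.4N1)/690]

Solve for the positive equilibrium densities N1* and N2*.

N1* ≈ 8.54, N2* ≈ 678

Setting both brackets to zero gives the nullclines N1 + 1.3N2 = 890 and 1.4N1 + N2 = 690.
Substituting N2 = 690 - 1.4N1 into the first: N1(1 - 1.3·1.4) = 890 - 1.3·690.
So N1* = -7/-0.82 = 8.54, and then N2* = 690 - 1.4·8.54 = 678.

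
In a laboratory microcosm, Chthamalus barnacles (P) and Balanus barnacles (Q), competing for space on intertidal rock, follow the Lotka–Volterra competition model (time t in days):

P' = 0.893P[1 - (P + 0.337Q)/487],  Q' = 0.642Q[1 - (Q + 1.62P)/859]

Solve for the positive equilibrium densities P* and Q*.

P* ≈ 435, Q* ≈ 154

Setting both brackets to zero gives the nullclines P + 0.337Q = 487 and 1.62P + Q = 859.
Substituting Q = 859 - 1.62P into the first: P(1 - 0.337·1.62) = 487 - 0.337·859.
So P* = 198/0.454 = 435, and then Q* = 859 - 1.62·435 = 154.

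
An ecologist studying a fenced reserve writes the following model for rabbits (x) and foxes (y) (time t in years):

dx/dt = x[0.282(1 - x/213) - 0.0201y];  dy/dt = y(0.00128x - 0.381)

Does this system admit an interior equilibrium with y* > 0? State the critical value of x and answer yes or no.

Threshold x = 298; K < 298, so no, the predator goes extinct.

The predator equation gives dy/dt > 0 only when x > 0.381/0.00128 = 298.
Without the predator, x → K = 213. Since 213 < 298, the predator cannot invade.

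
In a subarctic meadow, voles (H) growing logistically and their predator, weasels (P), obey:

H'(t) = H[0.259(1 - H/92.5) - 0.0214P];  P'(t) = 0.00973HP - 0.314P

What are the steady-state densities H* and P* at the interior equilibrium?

H* ≈ 32.3, P* ≈ 7.88

From dP/dt = 0 with P > 0: 0.00973H* = 0.314, so H* = 32.3.
Substitute into dH/dt = 0: 0.259(1 - 32.3/92.5) = 0.0214P*.
The bracket is 0.651, giving P* = 0.169/0.0214 = 7.88.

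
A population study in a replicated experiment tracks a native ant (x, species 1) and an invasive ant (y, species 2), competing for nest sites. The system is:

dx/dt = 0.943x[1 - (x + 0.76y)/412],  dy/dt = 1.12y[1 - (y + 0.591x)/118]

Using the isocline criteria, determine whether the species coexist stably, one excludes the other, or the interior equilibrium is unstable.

species 1 excludes species 2

Compare the nullcline intercepts: K1/α12 = 412/0.76 = 542 > K2 = 118; K2/α21 = 118/0.591 = 200 < K1 = 412.
Since the inequalities point opposite ways, species 1 can invade but species 2 cannot.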